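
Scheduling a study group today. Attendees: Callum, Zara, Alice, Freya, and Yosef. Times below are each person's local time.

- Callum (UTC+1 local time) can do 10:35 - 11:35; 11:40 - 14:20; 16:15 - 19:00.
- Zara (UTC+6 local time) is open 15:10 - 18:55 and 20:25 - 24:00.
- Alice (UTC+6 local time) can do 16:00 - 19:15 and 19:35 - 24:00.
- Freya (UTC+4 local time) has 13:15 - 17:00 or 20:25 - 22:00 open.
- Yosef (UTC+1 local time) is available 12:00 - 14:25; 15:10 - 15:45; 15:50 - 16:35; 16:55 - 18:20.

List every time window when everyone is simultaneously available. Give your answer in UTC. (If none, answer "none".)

11:00-12:55, 16:25-17:20

Callum in UTC: 09:35-10:35, 10:40-13:20, 15:15-18:00 (subtract 1h to convert from UTC+1).
Zara in UTC: 09:10-12:55, 14:25-18:00 (subtract 6h to convert from UTC+6).
Alice in UTC: 10:00-13:15, 13:35-18:00 (subtract 6h to convert from UTC+6).
Freya in UTC: 09:15-13:00, 16:25-18:00 (subtract 4h to convert from UTC+4).
Yosef in UTC: 11:00-13:25, 14:10-14:45, 14:50-15:35, 15:55-17:20 (subtract 1h to convert from UTC+1).
Callum ∩ Zara: 09:35-10:35, 10:40-12:55, 15:15-18:00.
Callum ∩ Zara ∩ Alice: 10:00-10:35, 10:40-12:55, 15:15-18:00.
Callum ∩ Zara ∩ Alice ∩ Freya: 10:00-10:35, 10:40-12:55, 16:25-18:00.
Callum ∩ Zara ∩ Alice ∩ Freya ∩ Yosef: 11:00-12:55, 16:25-17:20.
So the common availability across everyone is 11:00-12:55, 16:25-17:20.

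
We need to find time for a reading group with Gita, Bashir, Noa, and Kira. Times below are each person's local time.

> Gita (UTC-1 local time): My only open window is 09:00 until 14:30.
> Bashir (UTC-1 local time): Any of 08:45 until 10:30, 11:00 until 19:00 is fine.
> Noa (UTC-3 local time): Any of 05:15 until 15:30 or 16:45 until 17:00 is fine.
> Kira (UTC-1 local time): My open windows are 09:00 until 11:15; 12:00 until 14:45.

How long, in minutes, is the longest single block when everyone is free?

150

Gita in UTC: 10:00-15:30 (add 1h to convert from UTC-1).
Bashir in UTC: 09:45-11:30, 12:00-20:00 (add 1h to convert from UTC-1).
Noa in UTC: 08:15-18:30, 19:45-20:00 (add 3h to convert from UTC-3).
Kira in UTC: 10:00-12:15, 13:00-15:45 (add 1h to convert from UTC-1).
Gita ∩ Bashir: 10:00-11:30, 12:00-15:30.
Gita ∩ Bashir ∩ Noa: 10:00-11:30, 12:00-15:30.
Gita ∩ Bashir ∩ Noa ∩ Kira: 10:00-11:30, 12:00-12:15, 13:00-15:30.
The longest is 13:00-15:30 at 150 minutes.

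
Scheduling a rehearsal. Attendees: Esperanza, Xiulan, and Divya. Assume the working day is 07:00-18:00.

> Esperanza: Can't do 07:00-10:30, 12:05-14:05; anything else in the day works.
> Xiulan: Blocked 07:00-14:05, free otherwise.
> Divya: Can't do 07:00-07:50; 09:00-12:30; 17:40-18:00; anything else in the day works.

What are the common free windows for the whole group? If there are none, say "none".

Esperanza free: 10:30-12:05, 14:05-18:00 (invert busy blocks within the working day).
Xiulan free: 14:05-18:00 (invert busy blocks within the working day).
Divya free: 07:50-09:00, 12:30-17:40 (invert busy blocks within the working day).
Esperanza ∩ Xiulan: 14:05-18:00.
Esperanza ∩ Xiulan ∩ Divya: 14:05-17:40.
Those are the intersection windows.

14:05-17:40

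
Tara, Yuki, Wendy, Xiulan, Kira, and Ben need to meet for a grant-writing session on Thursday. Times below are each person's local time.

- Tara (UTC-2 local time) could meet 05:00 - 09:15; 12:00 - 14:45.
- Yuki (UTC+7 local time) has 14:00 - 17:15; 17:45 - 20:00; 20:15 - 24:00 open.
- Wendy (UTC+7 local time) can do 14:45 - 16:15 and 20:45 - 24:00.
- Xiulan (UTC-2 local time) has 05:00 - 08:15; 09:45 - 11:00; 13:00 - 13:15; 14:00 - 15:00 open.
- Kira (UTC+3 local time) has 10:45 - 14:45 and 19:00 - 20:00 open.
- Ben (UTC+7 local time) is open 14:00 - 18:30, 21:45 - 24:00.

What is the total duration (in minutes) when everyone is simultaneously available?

Tara in UTC: 07:00-11:15, 14:00-16:45 (add 2h to convert from UTC-2).
Yuki in UTC: 07:00-10:15, 10:45-13:00, 13:15-17:00 (subtract 7h to convert from UTC+7).
Wendy in UTC: 07:45-09:15, 13:45-17:00 (subtract 7h to convert from UTC+7).
Xiulan in UTC: 07:00-10:15, 11:45-13:00, 15:00-15:15, 16:00-17:00 (add 2h to convert from UTC-2).
Kira in UTC: 07:45-11:45, 16:00-17:00 (subtract 3h to convert from UTC+3).
Ben in UTC: 07:00-11:30, 14:45-17:00 (subtract 7h to convert from UTC+7).
Tara ∩ Yuki: 07:00-10:15, 10:45-11:15, 14:00-16:45.
Tara ∩ Yuki ∩ Wendy: 07:45-09:15, 14:00-16:45.
Tara ∩ Yuki ∩ Wendy ∩ Xiulan: 07:45-09:15, 15:00-15:15, 16:00-16:45.
Tara ∩ Yuki ∩ Wendy ∩ Xiulan ∩ Kira: 07:45-09:15, 16:00-16:45.
Tara ∩ Yuki ∩ Wendy ∩ Xiulan ∩ Kira ∩ Ben: 07:45-09:15, 16:00-16:45.
So the common availability across everyone is 07:45-09:15, 16:00-16:45.
Summing the common windows: 90 + 45 = 135 minutes.

135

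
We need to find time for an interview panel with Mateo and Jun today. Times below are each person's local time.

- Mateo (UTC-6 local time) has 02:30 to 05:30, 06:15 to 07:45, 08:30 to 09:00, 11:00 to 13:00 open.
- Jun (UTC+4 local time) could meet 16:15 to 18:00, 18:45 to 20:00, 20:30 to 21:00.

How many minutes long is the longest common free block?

Mateo in UTC: 08:30-11:30, 12:15-13:45, 14:30-15:00, 17:00-19:00 (add 6h to convert from UTC-6).
Jun in UTC: 12:15-14:00, 14:45-16:00, 16:30-17:00 (subtract 4h to convert from UTC+4).
Mateo ∩ Jun: 12:15-13:45, 14:45-15:00.
The longest is 12:15-13:45 at 90 minutes.

90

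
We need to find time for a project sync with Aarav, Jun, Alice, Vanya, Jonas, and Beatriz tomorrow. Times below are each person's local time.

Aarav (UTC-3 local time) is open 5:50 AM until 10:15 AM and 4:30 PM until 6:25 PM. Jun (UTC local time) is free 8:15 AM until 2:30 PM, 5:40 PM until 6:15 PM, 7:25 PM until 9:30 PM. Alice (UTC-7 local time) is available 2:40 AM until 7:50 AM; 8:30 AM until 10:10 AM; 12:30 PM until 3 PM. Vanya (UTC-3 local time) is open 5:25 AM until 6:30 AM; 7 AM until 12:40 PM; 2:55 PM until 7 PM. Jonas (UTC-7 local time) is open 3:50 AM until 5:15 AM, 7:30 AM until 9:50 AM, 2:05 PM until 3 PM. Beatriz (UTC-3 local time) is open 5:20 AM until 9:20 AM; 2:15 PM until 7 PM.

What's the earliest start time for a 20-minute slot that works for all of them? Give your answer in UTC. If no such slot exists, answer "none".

10:50

Aarav in UTC: 08:50-13:15, 19:30-21:25 (add 3h to convert from UTC-3).
Jun in UTC: 08:15-14:30, 17:40-18:15, 19:25-21:30.
Alice in UTC: 09:40-14:50, 15:30-17:10, 19:30-22:00 (add 7h to convert from UTC-7).
Vanya in UTC: 08:25-09:30, 10:00-15:40, 17:55-22:00 (add 3h to convert from UTC-3).
Jonas in UTC: 10:50-12:15, 14:30-16:50, 21:05-22:00 (add 7h to convert from UTC-7).
Beatriz in UTC: 08:20-12:20, 17:15-22:00 (add 3h to convert from UTC-3).
Aarav ∩ Jun: 08:50-13:15, 19:30-21:25.
Aarav ∩ Jun ∩ Alice: 09:40-13:15, 19:30-21:25.
Aarav ∩ Jun ∩ Alice ∩ Vanya: 10:00-13:15, 19:30-21:25.
Aarav ∩ Jun ∩ Alice ∩ Vanya ∩ Jonas: 10:50-12:15, 21:05-21:25.
Aarav ∩ Jun ∩ Alice ∩ Vanya ∩ Jonas ∩ Beatriz: 10:50-12:15, 21:05-21:25.
Those are the intersection windows.
The first common window of at least 20 minutes is 10:50-12:15, so the earliest start is 10:50.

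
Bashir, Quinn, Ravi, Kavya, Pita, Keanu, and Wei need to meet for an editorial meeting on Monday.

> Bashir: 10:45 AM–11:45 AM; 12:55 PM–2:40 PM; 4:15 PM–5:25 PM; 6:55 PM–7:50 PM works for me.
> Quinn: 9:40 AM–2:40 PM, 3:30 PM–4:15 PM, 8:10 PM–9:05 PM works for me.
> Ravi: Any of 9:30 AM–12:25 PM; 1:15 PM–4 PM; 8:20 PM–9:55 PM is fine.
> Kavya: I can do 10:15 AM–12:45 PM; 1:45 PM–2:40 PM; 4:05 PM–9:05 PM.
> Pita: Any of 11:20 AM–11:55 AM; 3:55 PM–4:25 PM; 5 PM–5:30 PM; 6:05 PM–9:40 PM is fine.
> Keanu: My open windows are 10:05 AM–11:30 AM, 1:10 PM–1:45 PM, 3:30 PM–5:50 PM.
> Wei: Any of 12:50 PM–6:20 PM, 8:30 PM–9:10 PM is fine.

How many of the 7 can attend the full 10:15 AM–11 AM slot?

Quinn, Ravi, Kavya, and Keanu can make the full 10:15-11:00 slot — that's 4.

4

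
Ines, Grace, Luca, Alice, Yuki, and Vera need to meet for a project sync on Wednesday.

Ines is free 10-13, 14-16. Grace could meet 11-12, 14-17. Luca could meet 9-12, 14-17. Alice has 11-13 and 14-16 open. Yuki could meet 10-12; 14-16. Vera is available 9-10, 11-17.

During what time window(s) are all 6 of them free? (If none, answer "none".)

Ines ∩ Grace: 11:00-12:00, 14:00-16:00.
Ines ∩ Grace ∩ Luca: 11:00-12:00, 14:00-16:00.
Ines ∩ Grace ∩ Luca ∩ Alice: 11:00-12:00, 14:00-16:00.
Ines ∩ Grace ∩ Luca ∩ Alice ∩ Yuki: 11:00-12:00, 14:00-16:00.
Ines ∩ Grace ∩ Luca ∩ Alice ∩ Yuki ∩ Vera: 11:00-12:00, 14:00-16:00.

11:00-12:00, 14:00-16:00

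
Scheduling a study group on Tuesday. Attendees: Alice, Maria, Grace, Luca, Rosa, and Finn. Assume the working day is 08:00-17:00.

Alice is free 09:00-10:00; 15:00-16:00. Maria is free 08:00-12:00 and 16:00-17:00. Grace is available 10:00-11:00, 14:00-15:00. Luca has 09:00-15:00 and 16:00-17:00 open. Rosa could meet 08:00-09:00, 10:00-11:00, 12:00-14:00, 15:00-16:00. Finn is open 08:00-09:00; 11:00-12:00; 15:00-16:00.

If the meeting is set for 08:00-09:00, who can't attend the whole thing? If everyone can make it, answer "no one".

Alice, Grace, Luca

Alice: not fully free for 08:00-09:00. Maria: free for 08:00-09:00. Grace: not fully free for 08:00-09:00. Luca: not fully free for 08:00-09:00. Rosa: free for 08:00-09:00. Finn: free for 08:00-09:00.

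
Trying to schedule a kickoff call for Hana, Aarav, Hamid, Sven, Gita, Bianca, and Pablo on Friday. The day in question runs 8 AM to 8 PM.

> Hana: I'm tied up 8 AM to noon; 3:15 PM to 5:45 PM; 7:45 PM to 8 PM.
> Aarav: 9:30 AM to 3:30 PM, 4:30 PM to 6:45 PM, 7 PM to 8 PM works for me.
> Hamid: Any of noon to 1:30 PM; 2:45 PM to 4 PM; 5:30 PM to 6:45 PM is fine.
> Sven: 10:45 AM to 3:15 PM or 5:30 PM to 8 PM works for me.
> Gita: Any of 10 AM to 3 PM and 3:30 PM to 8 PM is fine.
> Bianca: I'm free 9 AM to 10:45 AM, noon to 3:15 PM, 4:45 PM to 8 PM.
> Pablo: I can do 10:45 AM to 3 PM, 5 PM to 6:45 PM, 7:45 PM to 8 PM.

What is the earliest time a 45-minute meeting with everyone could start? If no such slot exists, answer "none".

Hana free: 12:00-15:15, 17:45-19:45 (invert busy blocks within the working day).
Aarav free: 09:30-15:30, 16:30-18:45, 19:00-20:00.
Hamid free: 12:00-13:30, 14:45-16:00, 17:30-18:45.
Sven free: 10:45-15:15, 17:30-20:00.
Gita free: 10:00-15:00, 15:30-20:00.
Bianca free: 09:00-10:45, 12:00-15:15, 16:45-20:00.
Pablo free: 10:45-15:00, 17:00-18:45, 19:45-20:00.
Hana ∩ Aarav: 12:00-15:15, 17:45-18:45, 19:00-19:45.
Hana ∩ Aarav ∩ Hamid: 12:00-13:30, 14:45-15:15, 17:45-18:45.
Hana ∩ Aarav ∩ Hamid ∩ Sven: 12:00-13:30, 14:45-15:15, 17:45-18:45.
Hana ∩ Aarav ∩ Hamid ∩ Sven ∩ Gita: 12:00-13:30, 14:45-15:00, 17:45-18:45.
Hana ∩ Aarav ∩ Hamid ∩ Sven ∩ Gita ∩ Bianca: 12:00-13:30, 14:45-15:00, 17:45-18:45.
Hana ∩ Aarav ∩ Hamid ∩ Sven ∩ Gita ∩ Bianca ∩ Pablo: 12:00-13:30, 14:45-15:00, 17:45-18:45.
The first common window of at least 45 minutes is 12:00-13:30, so the earliest start is 12:00.

12:00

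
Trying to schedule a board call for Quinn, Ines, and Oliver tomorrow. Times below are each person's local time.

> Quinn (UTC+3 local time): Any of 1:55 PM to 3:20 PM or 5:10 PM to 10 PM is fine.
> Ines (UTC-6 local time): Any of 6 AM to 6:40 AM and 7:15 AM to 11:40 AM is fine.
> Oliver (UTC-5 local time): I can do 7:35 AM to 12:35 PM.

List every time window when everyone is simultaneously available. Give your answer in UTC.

Quinn in UTC: 10:55-12:20, 14:10-19:00 (subtract 3h to convert from UTC+3).
Ines in UTC: 12:00-12:40, 13:15-17:40 (add 6h to convert from UTC-6).
Oliver in UTC: 12:35-17:35 (add 5h to convert from UTC-5).
Quinn ∩ Ines: 12:00-12:20, 14:10-17:40.
Quinn ∩ Ines ∩ Oliver: 14:10-17:35.
So the common availability across everyone is 14:10-17:35.

14:10-17:35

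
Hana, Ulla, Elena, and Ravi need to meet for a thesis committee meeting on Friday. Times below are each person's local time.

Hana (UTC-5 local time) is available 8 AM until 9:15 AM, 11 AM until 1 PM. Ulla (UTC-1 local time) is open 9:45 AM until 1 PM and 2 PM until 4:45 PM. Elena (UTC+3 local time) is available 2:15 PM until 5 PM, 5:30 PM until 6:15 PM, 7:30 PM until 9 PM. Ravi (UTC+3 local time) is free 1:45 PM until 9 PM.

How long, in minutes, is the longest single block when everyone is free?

75

Hana in UTC: 13:00-14:15, 16:00-18:00 (add 5h to convert from UTC-5).
Ulla in UTC: 10:45-14:00, 15:00-17:45 (add 1h to convert from UTC-1).
Elena in UTC: 11:15-14:00, 14:30-15:15, 16:30-18:00 (subtract 3h to convert from UTC+3).
Ravi in UTC: 10:45-18:00 (subtract 3h to convert from UTC+3).
Hana ∩ Ulla: 13:00-14:00, 16:00-17:45.
Hana ∩ Ulla ∩ Elena: 13:00-14:00, 16:30-17:45.
Hana ∩ Ulla ∩ Elena ∩ Ravi: 13:00-14:00, 16:30-17:45.
So the common availability across everyone is 13:00-14:00, 16:30-17:45.
The longest is 16:30-17:45 at 75 minutes.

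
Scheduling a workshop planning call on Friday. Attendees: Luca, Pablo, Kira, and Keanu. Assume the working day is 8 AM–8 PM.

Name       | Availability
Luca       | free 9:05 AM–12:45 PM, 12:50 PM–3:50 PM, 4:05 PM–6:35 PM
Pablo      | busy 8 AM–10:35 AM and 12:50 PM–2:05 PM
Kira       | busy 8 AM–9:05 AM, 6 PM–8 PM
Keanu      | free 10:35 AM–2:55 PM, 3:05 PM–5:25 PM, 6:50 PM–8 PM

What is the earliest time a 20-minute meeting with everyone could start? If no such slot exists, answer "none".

Luca free: 09:05-12:45, 12:50-15:50, 16:05-18:35.
Pablo free: 10:35-12:50, 14:05-20:00 (invert busy blocks within the working day).
Kira free: 09:05-18:00 (invert busy blocks within the working day).
Keanu free: 10:35-14:55, 15:05-17:25, 18:50-20:00.
Luca ∩ Pablo: 10:35-12:45, 14:05-15:50, 16:05-18:35.
Luca ∩ Pablo ∩ Kira: 10:35-12:45, 14:05-15:50, 16:05-18:00.
Luca ∩ Pablo ∩ Kira ∩ Keanu: 10:35-12:45, 14:05-14:55, 15:05-15:50, 16:05-17:25.
Those are the intersection windows.
The first common window of at least 20 minutes is 10:35-12:45, so the earliest start is 10:35.

10:35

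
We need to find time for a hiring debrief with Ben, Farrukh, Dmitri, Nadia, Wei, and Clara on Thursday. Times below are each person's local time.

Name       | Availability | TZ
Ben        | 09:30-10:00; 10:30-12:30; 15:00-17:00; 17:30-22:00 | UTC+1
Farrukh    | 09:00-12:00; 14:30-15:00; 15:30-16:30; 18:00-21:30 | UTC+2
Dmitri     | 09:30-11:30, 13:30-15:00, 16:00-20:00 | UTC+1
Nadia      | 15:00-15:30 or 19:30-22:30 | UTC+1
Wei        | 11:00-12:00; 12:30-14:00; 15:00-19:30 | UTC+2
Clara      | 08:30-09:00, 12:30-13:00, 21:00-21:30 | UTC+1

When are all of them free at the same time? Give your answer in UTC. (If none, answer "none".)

Ben in UTC: 08:30-09:00, 09:30-11:30, 14:00-16:00, 16:30-21:00 (subtract 1h to convert from UTC+1).
Farrukh in UTC: 07:00-10:00, 12:30-13:00, 13:30-14:30, 16:00-19:30 (subtract 2h to convert from UTC+2).
Dmitri in UTC: 08:30-10:30, 12:30-14:00, 15:00-19:00 (subtract 1h to convert from UTC+1).
Nadia in UTC: 14:00-14:30, 18:30-21:30 (subtract 1h to convert from UTC+1).
Wei in UTC: 09:00-10:00, 10:30-12:00, 13:00-17:30 (subtract 2h to convert from UTC+2).
Clara in UTC: 07:30-08:00, 11:30-12:00, 20:00-20:30 (subtract 1h to convert from UTC+1).
Ben ∩ Farrukh: 08:30-09:00, 09:30-10:00, 14:00-14:30, 16:30-19:30.
Ben ∩ Farrukh ∩ Dmitri: 08:30-09:00, 09:30-10:00, 16:30-19:00.
Ben ∩ Farrukh ∩ Dmitri ∩ Nadia: 18:30-19:00.
Ben ∩ Farrukh ∩ Dmitri ∩ Nadia ∩ Wei: ∅.
Ben ∩ Farrukh ∩ Dmitri ∩ Nadia ∩ Wei ∩ Clara: ∅.
There is no time when everyone is free.

none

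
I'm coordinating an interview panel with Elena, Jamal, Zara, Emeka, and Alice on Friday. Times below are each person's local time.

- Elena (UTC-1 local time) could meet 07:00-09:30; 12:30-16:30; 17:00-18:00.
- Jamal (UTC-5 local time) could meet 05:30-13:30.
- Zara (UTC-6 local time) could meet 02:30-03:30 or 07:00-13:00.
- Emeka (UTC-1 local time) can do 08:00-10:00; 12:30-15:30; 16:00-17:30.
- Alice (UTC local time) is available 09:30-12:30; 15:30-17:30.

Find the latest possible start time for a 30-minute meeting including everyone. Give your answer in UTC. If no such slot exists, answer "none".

Elena in UTC: 08:00-10:30, 13:30-17:30, 18:00-19:00 (add 1h to convert from UTC-1).
Jamal in UTC: 10:30-18:30 (add 5h to convert from UTC-5).
Zara in UTC: 08:30-09:30, 13:00-19:00 (add 6h to convert from UTC-6).
Emeka in UTC: 09:00-11:00, 13:30-16:30, 17:00-18:30 (add 1h to convert from UTC-1).
Alice in UTC: 09:30-12:30, 15:30-17:30.
Elena ∩ Jamal: 13:30-17:30, 18:00-18:30.
Elena ∩ Jamal ∩ Zara: 13:30-17:30, 18:00-18:30.
Elena ∩ Jamal ∩ Zara ∩ Emeka: 13:30-16:30, 17:00-17:30, 18:00-18:30.
Elena ∩ Jamal ∩ Zara ∩ Emeka ∩ Alice: 15:30-16:30, 17:00-17:30.
Those are the intersection windows.
The last common window of at least 30 minutes is 17:00-17:30; a 30-minute meeting can start as late as 17:00 and still end by 17:30.

17:00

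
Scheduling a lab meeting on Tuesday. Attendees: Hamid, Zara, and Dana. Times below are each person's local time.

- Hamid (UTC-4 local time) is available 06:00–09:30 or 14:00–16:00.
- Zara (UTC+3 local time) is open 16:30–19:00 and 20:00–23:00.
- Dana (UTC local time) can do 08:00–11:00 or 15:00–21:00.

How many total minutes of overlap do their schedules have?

Hamid in UTC: 10:00-13:30, 18:00-20:00 (add 4h to convert from UTC-4).
Zara in UTC: 13:30-16:00, 17:00-20:00 (subtract 3h to convert from UTC+3).
Dana in UTC: 08:00-11:00, 15:00-21:00.
Hamid ∩ Zara: 18:00-20:00.
Hamid ∩ Zara ∩ Dana: 18:00-20:00.
Those are the intersection windows.
That's a single block of 120 minutes.

120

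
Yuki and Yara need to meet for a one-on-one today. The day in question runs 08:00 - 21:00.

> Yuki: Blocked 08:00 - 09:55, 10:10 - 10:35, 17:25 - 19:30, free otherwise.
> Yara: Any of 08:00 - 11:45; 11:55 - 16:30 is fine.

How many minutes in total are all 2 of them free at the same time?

Yuki free: 09:55-10:10, 10:35-17:25, 19:30-21:00 (invert busy blocks within the working day).
Yara free: 08:00-11:45, 11:55-16:30.
Yuki ∩ Yara: 09:55-10:10, 10:35-11:45, 11:55-16:30.
Summing the common windows: 15 + 70 + 275 = 360 minutes.

360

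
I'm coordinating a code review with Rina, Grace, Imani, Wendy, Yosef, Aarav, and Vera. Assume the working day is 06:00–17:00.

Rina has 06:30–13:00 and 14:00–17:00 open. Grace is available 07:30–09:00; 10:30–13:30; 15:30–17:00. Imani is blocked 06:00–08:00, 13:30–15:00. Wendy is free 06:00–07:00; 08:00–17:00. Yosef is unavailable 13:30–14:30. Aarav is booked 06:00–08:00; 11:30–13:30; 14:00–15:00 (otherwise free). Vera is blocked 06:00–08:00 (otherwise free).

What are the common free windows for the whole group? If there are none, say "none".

Rina free: 06:30-13:00, 14:00-17:00.
Grace free: 07:30-09:00, 10:30-13:30, 15:30-17:00.
Imani free: 08:00-13:30, 15:00-17:00 (invert busy blocks within the working day).
Wendy free: 06:00-07:00, 08:00-17:00.
Yosef free: 06:00-13:30, 14:30-17:00 (invert busy blocks within the working day).
Aarav free: 08:00-11:30, 13:30-14:00, 15:00-17:00 (invert busy blocks within the working day).
Vera free: 08:00-17:00 (invert busy blocks within the working day).
Rina ∩ Grace: 07:30-09:00, 10:30-13:00, 15:30-17:00.
Rina ∩ Grace ∩ Imani: 08:00-09:00, 10:30-13:00, 15:30-17:00.
Rina ∩ Grace ∩ Imani ∩ Wendy: 08:00-09:00, 10:30-13:00, 15:30-17:00.
Rina ∩ Grace ∩ Imani ∩ Wendy ∩ Yosef: 08:00-09:00, 10:30-13:00, 15:30-17:00.
Rina ∩ Grace ∩ Imani ∩ Wendy ∩ Yosef ∩ Aarav: 08:00-09:00, 10:30-11:30, 15:30-17:00.
Rina ∩ Grace ∩ Imani ∩ Wendy ∩ Yosef ∩ Aarav ∩ Vera: 08:00-09:00, 10:30-11:30, 15:30-17:00.
So the common availability across everyone is 08:00-09:00, 10:30-11:30, 15:30-17:00.

08:00-09:00, 10:30-11:30, 15:30-17:00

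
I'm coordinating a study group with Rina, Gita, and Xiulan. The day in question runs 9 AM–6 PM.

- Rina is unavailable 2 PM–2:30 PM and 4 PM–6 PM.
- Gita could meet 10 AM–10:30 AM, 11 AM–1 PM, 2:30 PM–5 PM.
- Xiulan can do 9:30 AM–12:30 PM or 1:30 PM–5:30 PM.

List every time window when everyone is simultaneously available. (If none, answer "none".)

Rina free: 09:00-14:00, 14:30-16:00 (invert busy blocks within the working day).
Gita free: 10:00-10:30, 11:00-13:00, 14:30-17:00.
Xiulan free: 09:30-12:30, 13:30-17:30.
Rina ∩ Gita: 10:00-10:30, 11:00-13:00, 14:30-16:00.
Rina ∩ Gita ∩ Xiulan: 10:00-10:30, 11:00-12:30, 14:30-16:00.
So the common availability across everyone is 10:00-10:30, 11:00-12:30, 14:30-16:00.

10:00-10:30, 11:00-12:30, 14:30-16:00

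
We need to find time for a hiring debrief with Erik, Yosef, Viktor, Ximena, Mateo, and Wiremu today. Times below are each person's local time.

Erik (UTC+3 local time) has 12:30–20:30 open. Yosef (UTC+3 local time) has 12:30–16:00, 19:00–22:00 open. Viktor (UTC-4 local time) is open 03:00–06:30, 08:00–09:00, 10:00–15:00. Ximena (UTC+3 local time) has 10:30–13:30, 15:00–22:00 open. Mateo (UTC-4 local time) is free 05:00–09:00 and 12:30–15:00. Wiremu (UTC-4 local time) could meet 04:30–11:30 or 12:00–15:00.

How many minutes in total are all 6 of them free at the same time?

Erik in UTC: 09:30-17:30 (subtract 3h to convert from UTC+3).
Yosef in UTC: 09:30-13:00, 16:00-19:00 (subtract 3h to convert from UTC+3).
Viktor in UTC: 07:00-10:30, 12:00-13:00, 14:00-19:00 (add 4h to convert from UTC-4).
Ximena in UTC: 07:30-10:30, 12:00-19:00 (subtract 3h to convert from UTC+3).
Mateo in UTC: 09:00-13:00, 16:30-19:00 (add 4h to convert from UTC-4).
Wiremu in UTC: 08:30-15:30, 16:00-19:00 (add 4h to convert from UTC-4).
Erik ∩ Yosef: 09:30-13:00, 16:00-17:30.
Erik ∩ Yosef ∩ Viktor: 09:30-10:30, 12:00-13:00, 16:00-17:30.
Erik ∩ Yosef ∩ Viktor ∩ Ximena: 09:30-10:30, 12:00-13:00, 16:00-17:30.
Erik ∩ Yosef ∩ Viktor ∩ Ximena ∩ Mateo: 09:30-10:30, 12:00-13:00, 16:30-17:30.
Erik ∩ Yosef ∩ Viktor ∩ Ximena ∩ Mateo ∩ Wiremu: 09:30-10:30, 12:00-13:00, 16:30-17:30.
Those are the intersection windows.
Summing the common windows: 60 + 60 + 60 = 180 minutes.

180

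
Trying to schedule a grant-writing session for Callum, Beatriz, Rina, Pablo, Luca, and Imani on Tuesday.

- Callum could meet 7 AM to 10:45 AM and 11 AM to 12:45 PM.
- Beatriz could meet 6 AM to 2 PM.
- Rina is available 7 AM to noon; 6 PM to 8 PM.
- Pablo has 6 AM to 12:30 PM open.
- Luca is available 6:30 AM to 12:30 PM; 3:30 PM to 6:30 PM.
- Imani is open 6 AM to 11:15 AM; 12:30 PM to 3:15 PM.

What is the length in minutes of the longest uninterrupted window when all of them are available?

225

Callum ∩ Beatriz: 07:00-10:45, 11:00-12:45.
Callum ∩ Beatriz ∩ Rina: 07:00-10:45, 11:00-12:00.
Callum ∩ Beatriz ∩ Rina ∩ Pablo: 07:00-10:45, 11:00-12:00.
Callum ∩ Beatriz ∩ Rina ∩ Pablo ∩ Luca: 07:00-10:45, 11:00-12:00.
Callum ∩ Beatriz ∩ Rina ∩ Pablo ∩ Luca ∩ Imani: 07:00-10:45, 11:00-11:15.
So the common availability across everyone is 07:00-10:45, 11:00-11:15.
The longest is 07:00-10:45 at 225 minutes.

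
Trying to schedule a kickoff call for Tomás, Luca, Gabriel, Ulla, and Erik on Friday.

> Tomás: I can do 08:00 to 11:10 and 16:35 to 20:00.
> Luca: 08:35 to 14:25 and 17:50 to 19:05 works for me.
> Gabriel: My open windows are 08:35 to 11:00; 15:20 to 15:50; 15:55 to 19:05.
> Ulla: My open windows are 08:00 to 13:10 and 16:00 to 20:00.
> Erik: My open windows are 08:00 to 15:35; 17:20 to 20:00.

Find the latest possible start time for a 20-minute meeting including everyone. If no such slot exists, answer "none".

Tomás ∩ Luca: 08:35-11:10, 17:50-19:05.
Tomás ∩ Luca ∩ Gabriel: 08:35-11:00, 17:50-19:05.
Tomás ∩ Luca ∩ Gabriel ∩ Ulla: 08:35-11:00, 17:50-19:05.
Tomás ∩ Luca ∩ Gabriel ∩ Ulla ∩ Erik: 08:35-11:00, 17:50-19:05.
Those are the intersection windows.
The last common window of at least 20 minutes is 17:50-19:05; a 20-minute meeting can start as late as 18:45 and still end by 19:05.

18:45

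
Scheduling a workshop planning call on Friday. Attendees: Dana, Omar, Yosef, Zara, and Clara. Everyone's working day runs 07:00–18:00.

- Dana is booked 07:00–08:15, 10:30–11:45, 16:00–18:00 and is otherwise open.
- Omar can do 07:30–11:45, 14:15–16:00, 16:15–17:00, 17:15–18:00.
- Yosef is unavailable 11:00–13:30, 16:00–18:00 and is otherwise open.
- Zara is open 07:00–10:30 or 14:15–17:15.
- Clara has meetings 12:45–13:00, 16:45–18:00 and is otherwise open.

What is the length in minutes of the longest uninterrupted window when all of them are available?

135

Dana free: 08:15-10:30, 11:45-16:00 (invert busy blocks within the working day).
Omar free: 07:30-11:45, 14:15-16:00, 16:15-17:00, 17:15-18:00.
Yosef free: 07:00-11:00, 13:30-16:00 (invert busy blocks within the working day).
Zara free: 07:00-10:30, 14:15-17:15.
Clara free: 07:00-12:45, 13:00-16:45 (invert busy blocks within the working day).
Dana ∩ Omar: 08:15-10:30, 14:15-16:00.
Dana ∩ Omar ∩ Yosef: 08:15-10:30, 14:15-16:00.
Dana ∩ Omar ∩ Yosef ∩ Zara: 08:15-10:30, 14:15-16:00.
Dana ∩ Omar ∩ Yosef ∩ Zara ∩ Clara: 08:15-10:30, 14:15-16:00.
The longest is 08:15-10:30 at 135 minutes.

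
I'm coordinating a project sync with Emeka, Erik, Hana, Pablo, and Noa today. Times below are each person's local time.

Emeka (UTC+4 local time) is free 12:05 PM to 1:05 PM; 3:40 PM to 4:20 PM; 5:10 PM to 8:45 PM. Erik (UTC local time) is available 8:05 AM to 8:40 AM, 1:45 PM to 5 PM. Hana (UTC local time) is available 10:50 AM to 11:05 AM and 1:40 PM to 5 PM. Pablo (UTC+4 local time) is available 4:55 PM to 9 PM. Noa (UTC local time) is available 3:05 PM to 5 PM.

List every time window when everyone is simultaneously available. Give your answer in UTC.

Emeka in UTC: 08:05-09:05, 11:40-12:20, 13:10-16:45 (subtract 4h to convert from UTC+4).
Erik in UTC: 08:05-08:40, 13:45-17:00.
Hana in UTC: 10:50-11:05, 13:40-17:00.
Pablo in UTC: 12:55-17:00 (subtract 4h to convert from UTC+4).
Noa in UTC: 15:05-17:00.
Emeka ∩ Erik: 08:05-08:40, 13:45-16:45.
Emeka ∩ Erik ∩ Hana: 13:45-16:45.
Emeka ∩ Erik ∩ Hana ∩ Pablo: 13:45-16:45.
Emeka ∩ Erik ∩ Hana ∩ Pablo ∩ Noa: 15:05-16:45.

15:05-16:45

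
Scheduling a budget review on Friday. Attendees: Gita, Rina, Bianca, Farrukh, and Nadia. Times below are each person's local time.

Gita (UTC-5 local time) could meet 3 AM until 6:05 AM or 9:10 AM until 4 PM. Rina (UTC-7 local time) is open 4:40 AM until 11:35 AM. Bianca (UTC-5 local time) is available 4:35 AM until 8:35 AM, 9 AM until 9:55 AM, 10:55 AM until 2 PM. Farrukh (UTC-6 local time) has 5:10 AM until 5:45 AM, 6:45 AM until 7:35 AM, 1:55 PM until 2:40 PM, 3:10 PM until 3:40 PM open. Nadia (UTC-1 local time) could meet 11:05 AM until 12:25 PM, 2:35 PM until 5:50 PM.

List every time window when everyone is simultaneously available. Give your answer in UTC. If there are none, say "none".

Gita in UTC: 08:00-11:05, 14:10-21:00 (add 5h to convert from UTC-5).
Rina in UTC: 11:40-18:35 (add 7h to convert from UTC-7).
Bianca in UTC: 09:35-13:35, 14:00-14:55, 15:55-19:00 (add 5h to convert from UTC-5).
Farrukh in UTC: 11:10-11:45, 12:45-13:35, 19:55-20:40, 21:10-21:40 (add 6h to convert from UTC-6).
Nadia in UTC: 12:05-13:25, 15:35-18:50 (add 1h to convert from UTC-1).
Gita ∩ Rina: 14:10-18:35.
Gita ∩ Rina ∩ Bianca: 14:10-14:55, 15:55-18:35.
Gita ∩ Rina ∩ Bianca ∩ Farrukh: ∅.
Gita ∩ Rina ∩ Bianca ∩ Farrukh ∩ Nadia: ∅.
There is no time when everyone is free.

none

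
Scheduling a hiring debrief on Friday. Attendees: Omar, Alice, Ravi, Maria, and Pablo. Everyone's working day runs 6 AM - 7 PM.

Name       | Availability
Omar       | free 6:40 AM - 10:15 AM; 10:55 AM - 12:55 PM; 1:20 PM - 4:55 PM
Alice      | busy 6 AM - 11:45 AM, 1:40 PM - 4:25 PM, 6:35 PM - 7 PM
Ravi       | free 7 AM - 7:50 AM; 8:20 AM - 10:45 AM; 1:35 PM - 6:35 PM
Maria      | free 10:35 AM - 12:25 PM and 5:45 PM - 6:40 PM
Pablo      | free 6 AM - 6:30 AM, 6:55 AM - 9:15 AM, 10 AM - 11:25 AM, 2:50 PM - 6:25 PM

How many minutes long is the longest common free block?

Omar free: 06:40-10:15, 10:55-12:55, 13:20-16:55.
Alice free: 11:45-13:40, 16:25-18:35 (invert busy blocks within the working day).
Ravi free: 07:00-07:50, 08:20-10:45, 13:35-18:35.
Maria free: 10:35-12:25, 17:45-18:40.
Pablo free: 06:00-06:30, 06:55-09:15, 10:00-11:25, 14:50-18:25.
Omar ∩ Alice: 11:45-12:55, 13:20-13:40, 16:25-16:55.
Omar ∩ Alice ∩ Ravi: 13:35-13:40, 16:25-16:55.
Omar ∩ Alice ∩ Ravi ∩ Maria: ∅.
Omar ∩ Alice ∩ Ravi ∩ Maria ∩ Pablo: ∅.
There is no time when everyone is free.
No common window exists, so the longest block is 0 minutes.

0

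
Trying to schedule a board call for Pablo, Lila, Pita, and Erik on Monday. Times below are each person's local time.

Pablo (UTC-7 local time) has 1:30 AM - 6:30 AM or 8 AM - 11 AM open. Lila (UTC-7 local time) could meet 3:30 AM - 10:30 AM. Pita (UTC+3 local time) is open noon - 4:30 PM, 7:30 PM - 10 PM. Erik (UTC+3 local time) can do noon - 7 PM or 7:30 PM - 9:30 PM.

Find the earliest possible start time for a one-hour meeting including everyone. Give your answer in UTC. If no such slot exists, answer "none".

Pablo in UTC: 08:30-13:30, 15:00-18:00 (add 7h to convert from UTC-7).
Lila in UTC: 10:30-17:30 (add 7h to convert from UTC-7).
Pita in UTC: 09:00-13:30, 16:30-19:00 (subtract 3h to convert from UTC+3).
Erik in UTC: 09:00-16:00, 16:30-18:30 (subtract 3h to convert from UTC+3).
Pablo ∩ Lila: 10:30-13:30, 15:00-17:30.
Pablo ∩ Lila ∩ Pita: 10:30-13:30, 16:30-17:30.
Pablo ∩ Lila ∩ Pita ∩ Erik: 10:30-13:30, 16:30-17:30.
The first common window of at least 60 minutes is 10:30-13:30, so the earliest start is 10:30.

10:30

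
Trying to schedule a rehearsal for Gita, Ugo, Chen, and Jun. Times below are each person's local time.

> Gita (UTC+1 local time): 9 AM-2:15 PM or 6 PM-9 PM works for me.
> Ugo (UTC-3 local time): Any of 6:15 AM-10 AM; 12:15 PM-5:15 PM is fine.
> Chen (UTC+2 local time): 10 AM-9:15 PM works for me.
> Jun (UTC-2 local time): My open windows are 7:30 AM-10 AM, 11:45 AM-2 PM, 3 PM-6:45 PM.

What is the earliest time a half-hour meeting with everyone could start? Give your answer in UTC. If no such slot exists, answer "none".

Gita in UTC: 08:00-13:15, 17:00-20:00 (subtract 1h to convert from UTC+1).
Ugo in UTC: 09:15-13:00, 15:15-20:15 (add 3h to convert from UTC-3).
Chen in UTC: 08:00-19:15 (subtract 2h to convert from UTC+2).
Jun in UTC: 09:30-12:00, 13:45-16:00, 17:00-20:45 (add 2h to convert from UTC-2).
Gita ∩ Ugo: 09:15-13:00, 17:00-20:00.
Gita ∩ Ugo ∩ Chen: 09:15-13:00, 17:00-19:15.
Gita ∩ Ugo ∩ Chen ∩ Jun: 09:30-12:00, 17:00-19:15.
Those are the intersection windows.
The first common window of at least 30 minutes is 09:30-12:00, so the earliest start is 09:30.

09:30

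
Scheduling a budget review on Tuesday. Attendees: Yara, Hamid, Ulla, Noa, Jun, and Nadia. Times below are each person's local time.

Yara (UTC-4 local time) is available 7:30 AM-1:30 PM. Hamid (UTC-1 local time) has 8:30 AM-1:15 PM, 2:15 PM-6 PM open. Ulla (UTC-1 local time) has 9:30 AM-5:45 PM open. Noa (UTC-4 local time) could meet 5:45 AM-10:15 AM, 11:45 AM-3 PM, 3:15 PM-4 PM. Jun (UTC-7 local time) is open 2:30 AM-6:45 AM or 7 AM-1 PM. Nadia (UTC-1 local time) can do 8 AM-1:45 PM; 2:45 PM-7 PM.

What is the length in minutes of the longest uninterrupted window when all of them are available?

Yara in UTC: 11:30-17:30 (add 4h to convert from UTC-4).
Hamid in UTC: 09:30-14:15, 15:15-19:00 (add 1h to convert from UTC-1).
Ulla in UTC: 10:30-18:45 (add 1h to convert from UTC-1).
Noa in UTC: 09:45-14:15, 15:45-19:00, 19:15-20:00 (add 4h to convert from UTC-4).
Jun in UTC: 09:30-13:45, 14:00-20:00 (add 7h to convert from UTC-7).
Nadia in UTC: 09:00-14:45, 15:45-20:00 (add 1h to convert from UTC-1).
Yara ∩ Hamid: 11:30-14:15, 15:15-17:30.
Yara ∩ Hamid ∩ Ulla: 11:30-14:15, 15:15-17:30.
Yara ∩ Hamid ∩ Ulla ∩ Noa: 11:30-14:15, 15:45-17:30.
Yara ∩ Hamid ∩ Ulla ∩ Noa ∩ Jun: 11:30-13:45, 14:00-14:15, 15:45-17:30.
Yara ∩ Hamid ∩ Ulla ∩ Noa ∩ Jun ∩ Nadia: 11:30-13:45, 14:00-14:15, 15:45-17:30.
The longest is 11:30-13:45 at 135 minutes.

135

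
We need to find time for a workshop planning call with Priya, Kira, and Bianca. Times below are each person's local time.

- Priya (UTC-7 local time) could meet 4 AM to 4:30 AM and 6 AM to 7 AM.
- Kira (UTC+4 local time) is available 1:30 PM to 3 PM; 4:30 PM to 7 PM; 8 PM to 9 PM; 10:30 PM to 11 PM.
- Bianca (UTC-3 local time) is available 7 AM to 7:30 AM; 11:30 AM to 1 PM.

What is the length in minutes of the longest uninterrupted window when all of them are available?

0

Priya in UTC: 11:00-11:30, 13:00-14:00 (add 7h to convert from UTC-7).
Kira in UTC: 09:30-11:00, 12:30-15:00, 16:00-17:00, 18:30-19:00 (subtract 4h to convert from UTC+4).
Bianca in UTC: 10:00-10:30, 14:30-16:00 (add 3h to convert from UTC-3).
Priya ∩ Kira: 13:00-14:00.
Priya ∩ Kira ∩ Bianca: ∅.
There is no time when everyone is free.
No common window exists, so the longest block is 0 minutes.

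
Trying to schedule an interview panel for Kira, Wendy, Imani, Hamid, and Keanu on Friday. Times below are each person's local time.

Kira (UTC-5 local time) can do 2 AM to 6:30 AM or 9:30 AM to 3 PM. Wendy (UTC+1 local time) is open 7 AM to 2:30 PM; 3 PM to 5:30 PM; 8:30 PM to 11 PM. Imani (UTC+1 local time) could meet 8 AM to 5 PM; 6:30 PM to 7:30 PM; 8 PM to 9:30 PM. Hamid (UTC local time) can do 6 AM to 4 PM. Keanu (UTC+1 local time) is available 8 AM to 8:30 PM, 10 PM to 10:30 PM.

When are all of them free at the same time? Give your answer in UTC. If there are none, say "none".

07:00-11:30, 14:30-16:00

Kira in UTC: 07:00-11:30, 14:30-20:00 (add 5h to convert from UTC-5).
Wendy in UTC: 06:00-13:30, 14:00-16:30, 19:30-22:00 (subtract 1h to convert from UTC+1).
Imani in UTC: 07:00-16:00, 17:30-18:30, 19:00-20:30 (subtract 1h to convert from UTC+1).
Hamid in UTC: 06:00-16:00.
Keanu in UTC: 07:00-19:30, 21:00-21:30 (subtract 1h to convert from UTC+1).
Kira ∩ Wendy: 07:00-11:30, 14:30-16:30, 19:30-20:00.
Kira ∩ Wendy ∩ Imani: 07:00-11:30, 14:30-16:00, 19:30-20:00.
Kira ∩ Wendy ∩ Imani ∩ Hamid: 07:00-11:30, 14:30-16:00.
Kira ∩ Wendy ∩ Imani ∩ Hamid ∩ Keanu: 07:00-11:30, 14:30-16:00.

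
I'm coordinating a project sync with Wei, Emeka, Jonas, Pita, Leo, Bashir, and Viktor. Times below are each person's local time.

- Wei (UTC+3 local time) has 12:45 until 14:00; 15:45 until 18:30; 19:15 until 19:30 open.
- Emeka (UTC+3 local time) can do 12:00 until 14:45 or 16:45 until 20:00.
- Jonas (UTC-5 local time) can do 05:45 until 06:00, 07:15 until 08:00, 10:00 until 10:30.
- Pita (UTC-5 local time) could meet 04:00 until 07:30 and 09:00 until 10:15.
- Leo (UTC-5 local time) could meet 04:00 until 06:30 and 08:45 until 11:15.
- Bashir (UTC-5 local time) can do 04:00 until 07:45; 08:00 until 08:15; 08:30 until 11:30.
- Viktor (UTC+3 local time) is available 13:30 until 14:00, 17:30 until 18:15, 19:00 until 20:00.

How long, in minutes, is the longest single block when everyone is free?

Wei in UTC: 09:45-11:00, 12:45-15:30, 16:15-16:30 (subtract 3h to convert from UTC+3).
Emeka in UTC: 09:00-11:45, 13:45-17:00 (subtract 3h to convert from UTC+3).
Jonas in UTC: 10:45-11:00, 12:15-13:00, 15:00-15:30 (add 5h to convert from UTC-5).
Pita in UTC: 09:00-12:30, 14:00-15:15 (add 5h to convert from UTC-5).
Leo in UTC: 09:00-11:30, 13:45-16:15 (add 5h to convert from UTC-5).
Bashir in UTC: 09:00-12:45, 13:00-13:15, 13:30-16:30 (add 5h to convert from UTC-5).
Viktor in UTC: 10:30-11:00, 14:30-15:15, 16:00-17:00 (subtract 3h to convert from UTC+3).
Wei ∩ Emeka: 09:45-11:00, 13:45-15:30, 16:15-16:30.
Wei ∩ Emeka ∩ Jonas: 10:45-11:00, 15:00-15:30.
Wei ∩ Emeka ∩ Jonas ∩ Pita: 10:45-11:00, 15:00-15:15.
Wei ∩ Emeka ∩ Jonas ∩ Pita ∩ Leo: 10:45-11:00, 15:00-15:15.
Wei ∩ Emeka ∩ Jonas ∩ Pita ∩ Leo ∩ Bashir: 10:45-11:00, 15:00-15:15.
Wei ∩ Emeka ∩ Jonas ∩ Pita ∩ Leo ∩ Bashir ∩ Viktor: 10:45-11:00, 15:00-15:15.
The longest is 10:45-11:00 at 15 minutes.

15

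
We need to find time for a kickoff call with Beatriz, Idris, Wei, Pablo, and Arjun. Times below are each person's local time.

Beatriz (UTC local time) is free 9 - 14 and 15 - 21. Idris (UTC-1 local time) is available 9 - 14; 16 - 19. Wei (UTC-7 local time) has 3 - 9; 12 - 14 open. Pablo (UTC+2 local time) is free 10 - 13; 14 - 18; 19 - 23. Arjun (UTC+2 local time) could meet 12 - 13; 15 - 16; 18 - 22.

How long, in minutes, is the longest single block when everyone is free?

Beatriz in UTC: 09:00-14:00, 15:00-21:00.
Idris in UTC: 10:00-15:00, 17:00-20:00 (add 1h to convert from UTC-1).
Wei in UTC: 10:00-16:00, 19:00-21:00 (add 7h to convert from UTC-7).
Pablo in UTC: 08:00-11:00, 12:00-16:00, 17:00-21:00 (subtract 2h to convert from UTC+2).
Arjun in UTC: 10:00-11:00, 13:00-14:00, 16:00-20:00 (subtract 2h to convert from UTC+2).
Beatriz ∩ Idris: 10:00-14:00, 17:00-20:00.
Beatriz ∩ Idris ∩ Wei: 10:00-14:00, 19:00-20:00.
Beatriz ∩ Idris ∩ Wei ∩ Pablo: 10:00-11:00, 12:00-14:00, 19:00-20:00.
Beatriz ∩ Idris ∩ Wei ∩ Pablo ∩ Arjun: 10:00-11:00, 13:00-14:00, 19:00-20:00.
So the common availability across everyone is 10:00-11:00, 13:00-14:00, 19:00-20:00.
The longest is 10:00-11:00 at 60 minutes.

60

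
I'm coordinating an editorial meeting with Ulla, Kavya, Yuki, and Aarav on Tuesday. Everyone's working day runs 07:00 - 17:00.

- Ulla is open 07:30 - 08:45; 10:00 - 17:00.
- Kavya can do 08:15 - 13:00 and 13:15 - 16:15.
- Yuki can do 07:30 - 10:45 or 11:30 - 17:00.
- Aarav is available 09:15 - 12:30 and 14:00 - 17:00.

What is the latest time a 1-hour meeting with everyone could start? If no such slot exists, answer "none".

15:15

Ulla ∩ Kavya: 08:15-08:45, 10:00-13:00, 13:15-16:15.
Ulla ∩ Kavya ∩ Yuki: 08:15-08:45, 10:00-10:45, 11:30-13:00, 13:15-16:15.
Ulla ∩ Kavya ∩ Yuki ∩ Aarav: 10:00-10:45, 11:30-12:30, 14:00-16:15.
Those are the intersection windows.
The last common window of at least 60 minutes is 14:00-16:15; a 60-minute meeting can start as late as 15:15 and still end by 16:15.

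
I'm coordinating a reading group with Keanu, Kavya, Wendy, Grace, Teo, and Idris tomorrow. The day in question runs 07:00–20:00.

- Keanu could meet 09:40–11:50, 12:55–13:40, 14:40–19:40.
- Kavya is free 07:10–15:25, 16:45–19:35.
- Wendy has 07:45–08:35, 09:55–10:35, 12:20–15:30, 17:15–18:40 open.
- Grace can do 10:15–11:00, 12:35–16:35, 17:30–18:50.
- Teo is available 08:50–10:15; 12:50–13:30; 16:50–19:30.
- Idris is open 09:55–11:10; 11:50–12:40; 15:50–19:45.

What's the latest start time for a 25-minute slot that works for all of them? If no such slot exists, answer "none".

18:15

Keanu ∩ Kavya: 09:40-11:50, 12:55-13:40, 14:40-15:25, 16:45-19:35.
Keanu ∩ Kavya ∩ Wendy: 09:55-10:35, 12:55-13:40, 14:40-15:25, 17:15-18:40.
Keanu ∩ Kavya ∩ Wendy ∩ Grace: 10:15-10:35, 12:55-13:40, 14:40-15:25, 17:30-18:40.
Keanu ∩ Kavya ∩ Wendy ∩ Grace ∩ Teo: 12:55-13:30, 17:30-18:40.
Keanu ∩ Kavya ∩ Wendy ∩ Grace ∩ Teo ∩ Idris: 17:30-18:40.
So the common availability across everyone is 17:30-18:40.
The last common window of at least 25 minutes is 17:30-18:40; a 25-minute meeting can start as late as 18:15 and still end by 18:40.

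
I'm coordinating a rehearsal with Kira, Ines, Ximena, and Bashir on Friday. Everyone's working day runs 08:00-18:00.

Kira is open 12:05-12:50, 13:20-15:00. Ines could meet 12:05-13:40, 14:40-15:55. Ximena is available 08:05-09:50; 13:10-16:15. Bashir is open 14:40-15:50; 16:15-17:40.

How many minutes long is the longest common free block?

20

Kira ∩ Ines: 12:05-12:50, 13:20-13:40, 14:40-15:00.
Kira ∩ Ines ∩ Ximena: 13:20-13:40, 14:40-15:00.
Kira ∩ Ines ∩ Ximena ∩ Bashir: 14:40-15:00.
The longest is 14:40-15:00 at 20 minutes.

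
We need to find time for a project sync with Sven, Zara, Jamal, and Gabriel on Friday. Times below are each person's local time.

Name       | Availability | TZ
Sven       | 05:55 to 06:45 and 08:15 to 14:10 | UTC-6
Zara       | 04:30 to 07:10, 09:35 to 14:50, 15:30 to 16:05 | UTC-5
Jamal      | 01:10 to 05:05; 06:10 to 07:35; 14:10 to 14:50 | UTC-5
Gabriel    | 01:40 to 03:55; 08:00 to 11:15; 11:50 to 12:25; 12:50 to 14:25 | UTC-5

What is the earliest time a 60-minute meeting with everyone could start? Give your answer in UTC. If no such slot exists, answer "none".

Sven in UTC: 11:55-12:45, 14:15-20:10 (add 6h to convert from UTC-6).
Zara in UTC: 09:30-12:10, 14:35-19:50, 20:30-21:05 (add 5h to convert from UTC-5).
Jamal in UTC: 06:10-10:05, 11:10-12:35, 19:10-19:50 (add 5h to convert from UTC-5).
Gabriel in UTC: 06:40-08:55, 13:00-16:15, 16:50-17:25, 17:50-19:25 (add 5h to convert from UTC-5).
Sven ∩ Zara: 11:55-12:10, 14:35-19:50.
Sven ∩ Zara ∩ Jamal: 11:55-12:10, 19:10-19:50.
Sven ∩ Zara ∩ Jamal ∩ Gabriel: 19:10-19:25.
No common window is at least 60 minutes long.

none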